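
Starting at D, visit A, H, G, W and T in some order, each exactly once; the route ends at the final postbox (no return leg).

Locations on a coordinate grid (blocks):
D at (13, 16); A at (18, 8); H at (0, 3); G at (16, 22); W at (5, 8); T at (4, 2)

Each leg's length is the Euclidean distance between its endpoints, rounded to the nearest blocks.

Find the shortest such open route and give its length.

There are 5! = 120 possible orderings.
D - A - H - G - W - T: 9+19+25+18+6 = 77
D - A - H - G - T - W: 9+19+25+23+6 = 82
D - A - H - W - G - T: 9+19+7+18+23 = 76
D - A - H - W - T - G: 9+19+7+6+23 = 64
D - A - H - T - G - W: 9+19+4+23+18 = 73
D - A - H - T - W - G: 9+19+4+6+18 = 56
D - A - G - H - W - T: 9+14+25+7+6 = 61
D - A - G - H - T - W: 9+14+25+4+6 = 58
D - A - G - W - H - T: 9+14+18+7+4 = 52
D - A - G - W - T - H: 9+14+18+6+4 = 51
D - A - G - T - H - W: 9+14+23+4+7 = 57
D - A - G - T - W - H: 9+14+23+6+7 = 59
D - A - W - H - G - T: 9+13+7+25+23 = 77
D - A - W - H - T - G: 9+13+7+4+23 = 56
… (106 more)
D - G - A - W - T - H: 7+14+13+6+4 = 44  ← best
The minimum is 44.
One shortest path: D → G → A → W → T → H.

44 blocks — the minimum one-way total.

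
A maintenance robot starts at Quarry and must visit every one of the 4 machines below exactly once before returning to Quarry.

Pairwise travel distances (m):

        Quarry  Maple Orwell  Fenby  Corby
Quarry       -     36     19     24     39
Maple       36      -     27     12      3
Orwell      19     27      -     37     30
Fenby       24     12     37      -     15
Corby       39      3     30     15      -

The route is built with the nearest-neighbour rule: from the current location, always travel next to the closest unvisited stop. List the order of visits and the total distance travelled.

Total distance 88 m via the nearest-neighbour route Quarry → Orwell → Maple → Corby → Fenby → Quarry.

From Quarry: distances to unvisited — Orwell=19, Fenby=24, Maple=36, Corby=39. Nearest is Orwell (19).
From Orwell: distances to unvisited — Maple=27, Corby=30, Fenby=37. Nearest is Maple (27).
From Maple: distances to unvisited — Corby=3, Fenby=12. Nearest is Corby (3).
From Corby: distances to unvisited — Fenby=15. Nearest is Fenby (15).
Return Fenby→Quarry: 24.
Total = 19 + 27 + 3 + 15 + 24 = 88.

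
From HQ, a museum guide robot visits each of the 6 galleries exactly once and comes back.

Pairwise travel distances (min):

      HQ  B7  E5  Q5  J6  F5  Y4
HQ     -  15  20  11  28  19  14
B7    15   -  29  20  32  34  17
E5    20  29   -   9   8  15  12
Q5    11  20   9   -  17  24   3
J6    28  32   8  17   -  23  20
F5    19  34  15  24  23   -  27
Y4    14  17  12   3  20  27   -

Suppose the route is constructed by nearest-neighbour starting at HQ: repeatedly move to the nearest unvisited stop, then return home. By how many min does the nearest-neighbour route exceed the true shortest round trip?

From HQ: Q5=11, Y4=14, B7=15, F5=19, E5=20, J6=28 → choose Q5 (11).
From Q5: Y4=3, E5=9, J6=17, B7=20, F5=24 → choose Y4 (3).
From Y4: E5=12, B7=17, J6=20, F5=27 → choose E5 (12).
From E5: J6=8, F5=15, B7=29 → choose J6 (8).
From J6: F5=23, B7=32 → choose F5 (23).
From F5: B7=34 → choose B7 (34).
NN route HQ → Q5 → Y4 → E5 → J6 → F5 → B7 → HQ costs 106.
Optimal: HQ → B7 → Y4 → Q5 → E5 → J6 → F5 → HQ costs 94 (by enumerating all 360 distinct tours).
Excess = 106 − 94 = 12.

The nearest-neighbour route is 12 min longer than optimal.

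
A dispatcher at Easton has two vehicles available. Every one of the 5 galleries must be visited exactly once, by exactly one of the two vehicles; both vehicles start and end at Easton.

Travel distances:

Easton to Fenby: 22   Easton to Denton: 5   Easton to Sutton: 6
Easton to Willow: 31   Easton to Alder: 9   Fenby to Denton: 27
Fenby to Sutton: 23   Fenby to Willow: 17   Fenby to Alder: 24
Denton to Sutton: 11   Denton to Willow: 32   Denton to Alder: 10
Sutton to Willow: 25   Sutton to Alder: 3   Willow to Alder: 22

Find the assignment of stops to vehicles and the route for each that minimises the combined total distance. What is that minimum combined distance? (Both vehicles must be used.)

80 — the smallest possible combined total.

Check every non-empty split of the stops between the two vehicles; for each half take its own optimal tour:
  {Fenby} + {Denton, Sutton, Willow, Alder}: 44 + 68 = 112
  {Denton} + {Fenby, Sutton, Willow, Alder}: 10 + 70 = 80
  {Fenby, Denton} + {Sutton, Willow, Alder}: 54 + 62 = 116
  {Sutton} + {Fenby, Denton, Willow, Alder}: 12 + 76 = 88
  {Fenby, Sutton} + {Denton, Willow, Alder}: 51 + 68 = 119
  {Denton, Sutton} + {Fenby, Willow, Alder}: 22 + 70 = 92
  … (15 splits in total)
Best: vehicle 1 Easton → Denton → Easton = 10; vehicle 2 Easton → Fenby → Willow → Alder → Sutton → Easton = 70; combined 80.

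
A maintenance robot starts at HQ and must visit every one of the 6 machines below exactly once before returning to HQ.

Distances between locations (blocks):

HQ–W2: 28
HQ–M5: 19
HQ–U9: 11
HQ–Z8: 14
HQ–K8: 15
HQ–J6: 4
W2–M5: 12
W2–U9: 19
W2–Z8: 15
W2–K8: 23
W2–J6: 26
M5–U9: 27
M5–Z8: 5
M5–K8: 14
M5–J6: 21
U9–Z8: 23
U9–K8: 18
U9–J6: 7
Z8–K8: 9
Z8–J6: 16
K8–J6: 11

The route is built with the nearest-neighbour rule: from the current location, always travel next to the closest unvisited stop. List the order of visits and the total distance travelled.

Total distance 83 blocks via the nearest-neighbour route HQ → J6 → U9 → K8 → Z8 → M5 → W2 → HQ.

From HQ: distances to unvisited — J6=4, U9=11, Z8=14, K8=15, M5=19, W2=28. Nearest is J6 (4).
From J6: distances to unvisited — U9=7, K8=11, Z8=16, M5=21, W2=26. Nearest is U9 (7).
From U9: distances to unvisited — K8=18, W2=19, Z8=23, M5=27. Nearest is K8 (18).
From K8: distances to unvisited — Z8=9, M5=14, W2=23. Nearest is Z8 (9).
From Z8: distances to unvisited — M5=5, W2=15. Nearest is M5 (5).
From M5: distances to unvisited — W2=12. Nearest is W2 (12).
Return W2→HQ: 28.
Total = 4 + 7 + 18 + 9 + 5 + 12 + 28 = 83.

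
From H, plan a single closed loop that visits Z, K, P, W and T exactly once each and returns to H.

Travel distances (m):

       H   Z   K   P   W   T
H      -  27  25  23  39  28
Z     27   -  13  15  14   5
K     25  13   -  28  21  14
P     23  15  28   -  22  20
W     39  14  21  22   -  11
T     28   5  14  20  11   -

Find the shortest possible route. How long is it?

99 m — the shortest possible round trip.

H→Z→K→P→W→T→H: 27+13+28+22+11+28 = 129
H→Z→K→P→T→W→H: 27+13+28+20+11+39 = 138
H→Z→K→W→P→T→H: 27+13+21+22+20+28 = 131
H→Z→K→W→T→P→H: 27+13+21+11+20+23 = 115
H→Z→K→T→P→W→H: 27+13+14+20+22+39 = 135
H→Z→K→T→W→P→H: 27+13+14+11+22+23 = 110
H→Z→P→K→W→T→H: 27+15+28+21+11+28 = 130
H→Z→P→K→T→W→H: 27+15+28+14+11+39 = 134
H→Z→P→W→K→T→H: 27+15+22+21+14+28 = 127
H→Z→P→W→T→K→H: 27+15+22+11+14+25 = 114
H→Z→P→T→K→W→H: 27+15+20+14+21+39 = 136
H→Z→P→T→W→K→H: 27+15+20+11+21+25 = 119
H→Z→W→K→P→T→H: 27+14+21+28+20+28 = 138
H→Z→W→K→T→P→H: 27+14+21+14+20+23 = 119
… (46 more)
H→K→Z→T→W→P→H: 25+13+5+11+22+23 = 99  ← best
The minimum is 99.
One optimal route: H → K → Z → T → W → P → H (or its reverse).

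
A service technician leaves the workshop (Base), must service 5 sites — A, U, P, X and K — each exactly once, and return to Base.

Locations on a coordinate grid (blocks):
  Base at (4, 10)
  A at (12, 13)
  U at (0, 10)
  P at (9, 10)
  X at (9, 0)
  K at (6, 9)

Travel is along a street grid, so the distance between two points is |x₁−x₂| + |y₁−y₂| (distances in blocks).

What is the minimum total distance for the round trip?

There are 60 distinct closed tours to check (reversals are equivalent).
Base-A-U-P-X-K-Base: 11+15+9+10+12+3 = 60
Base-A-U-P-K-X-Base: 11+15+9+4+12+15 = 66
Base-A-U-X-P-K-Base: 11+15+19+10+4+3 = 62
Base-A-U-X-K-P-Base: 11+15+19+12+4+5 = 66
Base-A-U-K-P-X-Base: 11+15+7+4+10+15 = 62
Base-A-U-K-X-P-Base: 11+15+7+12+10+5 = 60
Base-A-P-U-X-K-Base: 11+6+9+19+12+3 = 60
Base-A-P-U-K-X-Base: 11+6+9+7+12+15 = 60
Base-A-P-X-U-K-Base: 11+6+10+19+7+3 = 56
Base-A-P-X-K-U-Base: 11+6+10+12+7+4 = 50
Base-A-P-K-U-X-Base: 11+6+4+7+19+15 = 62
Base-A-P-K-X-U-Base: 11+6+4+12+19+4 = 56
Base-A-X-U-P-K-Base: 11+16+19+9+4+3 = 62
Base-A-X-U-K-P-Base: 11+16+19+7+4+5 = 62
… (46 more)
The minimum is 50.
One optimal route: Base → A → P → X → K → U → Base (or its reverse).

Minimum total distance: 50 blocks.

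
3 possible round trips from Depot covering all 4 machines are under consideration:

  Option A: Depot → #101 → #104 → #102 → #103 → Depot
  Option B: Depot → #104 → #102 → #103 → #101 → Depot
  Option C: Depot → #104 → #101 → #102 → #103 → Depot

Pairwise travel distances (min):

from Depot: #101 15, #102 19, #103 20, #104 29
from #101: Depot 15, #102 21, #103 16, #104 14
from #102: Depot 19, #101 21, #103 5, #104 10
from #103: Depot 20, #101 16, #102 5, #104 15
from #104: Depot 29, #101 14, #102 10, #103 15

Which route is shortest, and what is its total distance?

Shortest is Option A, total 64 min.

Option A: 15 + 14 + 10 + 5 + 20 = 64
Option B: 29 + 10 + 5 + 16 + 15 = 75
Option C: 29 + 14 + 21 + 5 + 20 = 89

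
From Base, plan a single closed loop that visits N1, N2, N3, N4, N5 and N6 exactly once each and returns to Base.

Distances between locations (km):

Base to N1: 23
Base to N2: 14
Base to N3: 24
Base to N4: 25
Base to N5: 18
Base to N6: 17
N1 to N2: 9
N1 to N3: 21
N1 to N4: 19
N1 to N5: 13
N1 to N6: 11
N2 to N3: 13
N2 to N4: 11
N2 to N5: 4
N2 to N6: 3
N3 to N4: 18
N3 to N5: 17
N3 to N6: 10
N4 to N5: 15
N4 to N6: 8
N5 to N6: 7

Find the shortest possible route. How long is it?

Minimum total distance: 92 km.

There are 360 distinct closed tours to check (reversals are equivalent).
Base - N1 - N2 - N3 - N4 - N5 - N6 - Base: 23+9+13+18+15+7+17 = 102
Base - N1 - N2 - N3 - N4 - N6 - N5 - Base: 23+9+13+18+8+7+18 = 96
Base - N1 - N2 - N3 - N5 - N4 - N6 - Base: 23+9+13+17+15+8+17 = 102
Base - N1 - N2 - N3 - N5 - N6 - N4 - Base: 23+9+13+17+7+8+25 = 102
Base - N1 - N2 - N3 - N6 - N4 - N5 - Base: 23+9+13+10+8+15+18 = 96
Base - N1 - N2 - N3 - N6 - N5 - N4 - Base: 23+9+13+10+7+15+25 = 102
Base - N1 - N2 - N4 - N3 - N5 - N6 - Base: 23+9+11+18+17+7+17 = 102
Base - N1 - N2 - N4 - N3 - N6 - N5 - Base: 23+9+11+18+10+7+18 = 96
… (352 more)
Base - N2 - N5 - N1 - N4 - N6 - N3 - Base: 14+4+13+19+8+10+24 = 92  ← best
The minimum is 92.
One optimal route: Base → N2 → N5 → N1 → N4 → N6 → N3 → Base (or its reverse).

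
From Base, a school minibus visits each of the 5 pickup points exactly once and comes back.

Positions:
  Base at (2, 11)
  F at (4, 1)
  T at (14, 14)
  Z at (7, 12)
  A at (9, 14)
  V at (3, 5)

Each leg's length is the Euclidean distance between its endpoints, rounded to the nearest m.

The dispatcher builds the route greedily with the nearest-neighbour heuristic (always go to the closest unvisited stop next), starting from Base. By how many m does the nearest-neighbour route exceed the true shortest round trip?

Base: Z=5, V=6, A=8, F=10, T=12 ⇒ Z
Z: A=3, T=7, V=8, F=11 ⇒ A
A: T=5, V=11, F=14 ⇒ T
T: V=14, F=16 ⇒ V
V: F=4 ⇒ F
NN route Base → Z → A → T → V → F → Base costs 41.
Optimal: Base → Z → A → T → F → V → Base costs 39 (by enumerating all 60 distinct tours).
Excess = 41 − 39 = 2.

2 m longer than the optimal tour.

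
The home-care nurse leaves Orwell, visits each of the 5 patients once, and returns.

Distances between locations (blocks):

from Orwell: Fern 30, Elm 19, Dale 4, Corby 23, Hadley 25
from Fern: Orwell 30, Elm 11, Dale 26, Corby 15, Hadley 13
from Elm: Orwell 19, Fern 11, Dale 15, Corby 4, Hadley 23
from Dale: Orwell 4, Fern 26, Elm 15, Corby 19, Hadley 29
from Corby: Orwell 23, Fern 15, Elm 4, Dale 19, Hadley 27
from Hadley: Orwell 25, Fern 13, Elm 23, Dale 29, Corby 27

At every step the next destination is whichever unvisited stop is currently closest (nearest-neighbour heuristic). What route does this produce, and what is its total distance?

At Orwell the remaining stops are Dale 4, Elm 19, Corby 23, Hadley 25, Fern 30; go to Dale.
At Dale the remaining stops are Elm 15, Corby 19, Fern 26, Hadley 29; go to Elm.
At Elm the remaining stops are Corby 4, Fern 11, Hadley 23; go to Corby.
At Corby the remaining stops are Fern 15, Hadley 27; go to Fern.
At Fern the remaining stops are Hadley 13; go to Hadley.
Return Hadley→Orwell: 25.
Total = 4 + 15 + 4 + 15 + 13 + 25 = 76.

Total distance 76 blocks via the nearest-neighbour route Orwell → Dale → Elm → Corby → Fern → Hadley → Orwell.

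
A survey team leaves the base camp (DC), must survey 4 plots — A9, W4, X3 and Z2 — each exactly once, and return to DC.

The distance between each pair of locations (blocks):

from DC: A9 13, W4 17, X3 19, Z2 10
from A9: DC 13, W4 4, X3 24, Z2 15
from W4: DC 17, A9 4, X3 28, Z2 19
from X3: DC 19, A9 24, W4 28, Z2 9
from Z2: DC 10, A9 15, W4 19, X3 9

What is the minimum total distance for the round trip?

64 blocks — the shortest possible round trip.

With 4 stops there are 4!/2 = 12 distinct round trips (a route and its reverse cost the same).
DC - A9 - W4 - X3 - Z2 - DC: 13+4+28+9+10 = 64
DC - A9 - W4 - Z2 - X3 - DC: 13+4+19+9+19 = 64
DC - A9 - X3 - W4 - Z2 - DC: 13+24+28+19+10 = 94
DC - A9 - X3 - Z2 - W4 - DC: 13+24+9+19+17 = 82
DC - A9 - Z2 - W4 - X3 - DC: 13+15+19+28+19 = 94
DC - A9 - Z2 - X3 - W4 - DC: 13+15+9+28+17 = 82
DC - W4 - A9 - X3 - Z2 - DC: 17+4+24+9+10 = 64
DC - W4 - A9 - Z2 - X3 - DC: 17+4+15+9+19 = 64
DC - W4 - X3 - A9 - Z2 - DC: 17+28+24+15+10 = 94
DC - W4 - Z2 - A9 - X3 - DC: 17+19+15+24+19 = 94
DC - X3 - A9 - W4 - Z2 - DC: 19+24+4+19+10 = 76
DC - X3 - W4 - A9 - Z2 - DC: 19+28+4+15+10 = 76
The minimum is 64.
One optimal route: DC → A9 → W4 → X3 → Z2 → DC (or its reverse).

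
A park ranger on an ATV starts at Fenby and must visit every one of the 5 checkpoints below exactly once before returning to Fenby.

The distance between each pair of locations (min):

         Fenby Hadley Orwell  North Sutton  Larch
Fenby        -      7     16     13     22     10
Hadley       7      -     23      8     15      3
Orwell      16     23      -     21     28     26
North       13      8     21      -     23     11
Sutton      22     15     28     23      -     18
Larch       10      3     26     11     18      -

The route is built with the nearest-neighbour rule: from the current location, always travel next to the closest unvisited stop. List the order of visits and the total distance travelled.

Nearest-neighbour total = 92 min; route Fenby → Hadley → Larch → North → Orwell → Sutton → Fenby.

Fenby → [Hadley:7 / Larch:10 / North:13 / Orwell:16 / Sutton:22] → Hadley (7)
Hadley → [Larch:3 / North:8 / Sutton:15 / Orwell:23] → Larch (3)
Larch → [North:11 / Sutton:18 / Orwell:26] → North (11)
North → [Orwell:21 / Sutton:23] → Orwell (21)
Orwell → [Sutton:28] → Sutton (28)
Return Sutton→Fenby: 22.
Total = 7 + 3 + 11 + 21 + 28 + 22 = 92.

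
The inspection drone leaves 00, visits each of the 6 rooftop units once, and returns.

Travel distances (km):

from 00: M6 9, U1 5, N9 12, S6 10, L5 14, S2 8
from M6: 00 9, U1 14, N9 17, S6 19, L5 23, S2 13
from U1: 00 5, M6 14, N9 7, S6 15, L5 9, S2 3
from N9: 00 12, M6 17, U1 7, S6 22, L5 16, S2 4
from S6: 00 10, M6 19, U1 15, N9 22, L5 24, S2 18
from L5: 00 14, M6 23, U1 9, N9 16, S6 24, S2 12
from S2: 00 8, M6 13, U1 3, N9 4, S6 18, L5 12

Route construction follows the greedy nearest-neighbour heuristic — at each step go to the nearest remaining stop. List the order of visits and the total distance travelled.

Total distance 80 km via the nearest-neighbour route 00 → U1 → S2 → N9 → L5 → M6 → S6 → 00.

00 → [U1:5 / S2:8 / M6:9 / S6:10 / N9:12 / L5:14] → U1 (5)
U1 → [S2:3 / N9:7 / L5:9 / M6:14 / S6:15] → S2 (3)
S2 → [N9:4 / L5:12 / M6:13 / S6:18] → N9 (4)
N9 → [L5:16 / M6:17 / S6:22] → L5 (16)
L5 → [M6:23 / S6:24] → M6 (23)
M6 → [S6:19] → S6 (19)
Return S6→00: 10.
Total = 5 + 3 + 4 + 16 + 23 + 19 + 10 = 80.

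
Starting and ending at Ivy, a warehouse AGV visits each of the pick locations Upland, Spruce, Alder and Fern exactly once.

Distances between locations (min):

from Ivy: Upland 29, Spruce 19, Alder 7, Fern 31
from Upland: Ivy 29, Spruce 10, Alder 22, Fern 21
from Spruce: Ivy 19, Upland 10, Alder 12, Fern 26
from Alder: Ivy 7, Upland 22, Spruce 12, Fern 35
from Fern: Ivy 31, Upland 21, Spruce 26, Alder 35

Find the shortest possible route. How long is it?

81 min — the shortest possible round trip.

There are 12 distinct closed tours to check (reversals are equivalent).
Ivy → Upland → Spruce → Alder → Fern → Ivy: 29+10+12+35+31 = 117
Ivy → Upland → Spruce → Fern → Alder → Ivy: 29+10+26+35+7 = 107
Ivy → Upland → Alder → Spruce → Fern → Ivy: 29+22+12+26+31 = 120
Ivy → Upland → Alder → Fern → Spruce → Ivy: 29+22+35+26+19 = 131
Ivy → Upland → Fern → Spruce → Alder → Ivy: 29+21+26+12+7 = 95
Ivy → Upland → Fern → Alder → Spruce → Ivy: 29+21+35+12+19 = 116
Ivy → Spruce → Upland → Alder → Fern → Ivy: 19+10+22+35+31 = 117
Ivy → Spruce → Upland → Fern → Alder → Ivy: 19+10+21+35+7 = 92
Ivy → Spruce → Alder → Upland → Fern → Ivy: 19+12+22+21+31 = 105
Ivy → Spruce → Fern → Upland → Alder → Ivy: 19+26+21+22+7 = 95
Ivy → Alder → Upland → Spruce → Fern → Ivy: 7+22+10+26+31 = 96
Ivy → Alder → Spruce → Upland → Fern → Ivy: 7+12+10+21+31 = 81
The minimum is 81.
One optimal route: Ivy → Alder → Spruce → Upland → Fern → Ivy (or its reverse).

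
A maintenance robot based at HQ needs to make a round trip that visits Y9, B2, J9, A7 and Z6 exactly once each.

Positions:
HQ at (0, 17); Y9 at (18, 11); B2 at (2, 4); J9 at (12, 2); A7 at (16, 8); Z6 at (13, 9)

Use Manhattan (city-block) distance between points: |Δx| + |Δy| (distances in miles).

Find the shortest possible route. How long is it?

Minimum total distance: 68 miles.

HQ → Y9 → B2 → J9 → A7 → Z6 → HQ: 24+23+12+10+4+21 = 94
HQ → Y9 → B2 → J9 → Z6 → A7 → HQ: 24+23+12+8+4+25 = 96
HQ → Y9 → B2 → A7 → J9 → Z6 → HQ: 24+23+18+10+8+21 = 104
HQ → Y9 → B2 → A7 → Z6 → J9 → HQ: 24+23+18+4+8+27 = 104
HQ → Y9 → B2 → Z6 → J9 → A7 → HQ: 24+23+16+8+10+25 = 106
HQ → Y9 → B2 → Z6 → A7 → J9 → HQ: 24+23+16+4+10+27 = 104
HQ → Y9 → J9 → B2 → A7 → Z6 → HQ: 24+15+12+18+4+21 = 94
HQ → Y9 → J9 → B2 → Z6 → A7 → HQ: 24+15+12+16+4+25 = 96
HQ → Y9 → J9 → A7 → B2 → Z6 → HQ: 24+15+10+18+16+21 = 104
HQ → Y9 → J9 → A7 → Z6 → B2 → HQ: 24+15+10+4+16+15 = 84
HQ → Y9 → J9 → Z6 → B2 → A7 → HQ: 24+15+8+16+18+25 = 106
HQ → Y9 → J9 → Z6 → A7 → B2 → HQ: 24+15+8+4+18+15 = 84
HQ → Y9 → A7 → B2 → J9 → Z6 → HQ: 24+5+18+12+8+21 = 88
HQ → Y9 → A7 → B2 → Z6 → J9 → HQ: 24+5+18+16+8+27 = 98
… (46 more)
HQ → Y9 → A7 → Z6 → J9 → B2 → HQ: 24+5+4+8+12+15 = 68  ← best
The minimum is 68.
One optimal route: HQ → Y9 → A7 → Z6 → J9 → B2 → HQ (or its reverse).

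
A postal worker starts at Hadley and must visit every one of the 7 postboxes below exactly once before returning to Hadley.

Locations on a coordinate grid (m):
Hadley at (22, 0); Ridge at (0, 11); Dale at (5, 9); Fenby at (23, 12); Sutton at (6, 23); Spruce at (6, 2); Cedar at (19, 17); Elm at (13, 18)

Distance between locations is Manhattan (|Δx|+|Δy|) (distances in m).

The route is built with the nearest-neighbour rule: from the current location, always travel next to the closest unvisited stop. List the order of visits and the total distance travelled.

Total distance 96 m via the nearest-neighbour route Hadley → Fenby → Cedar → Elm → Sutton → Dale → Ridge → Spruce → Hadley.

From Hadley: distances to unvisited — Fenby=13, Spruce=18, Cedar=20, Dale=26, Elm=27, Ridge=33, Sutton=39. Nearest is Fenby (13).
From Fenby: distances to unvisited — Cedar=9, Elm=16, Dale=21, Ridge=24, Spruce=27, Sutton=28. Nearest is Cedar (9).
From Cedar: distances to unvisited — Elm=7, Sutton=19, Dale=22, Ridge=25, Spruce=28. Nearest is Elm (7).
From Elm: distances to unvisited — Sutton=12, Dale=17, Ridge=20, Spruce=23. Nearest is Sutton (12).
From Sutton: distances to unvisited — Dale=15, Ridge=18, Spruce=21. Nearest is Dale (15).
From Dale: distances to unvisited — Ridge=7, Spruce=8. Nearest is Ridge (7).
From Ridge: distances to unvisited — Spruce=15. Nearest is Spruce (15).
Return Spruce→Hadley: 18.
Total = 13 + 9 + 7 + 12 + 15 + 7 + 15 + 18 = 96.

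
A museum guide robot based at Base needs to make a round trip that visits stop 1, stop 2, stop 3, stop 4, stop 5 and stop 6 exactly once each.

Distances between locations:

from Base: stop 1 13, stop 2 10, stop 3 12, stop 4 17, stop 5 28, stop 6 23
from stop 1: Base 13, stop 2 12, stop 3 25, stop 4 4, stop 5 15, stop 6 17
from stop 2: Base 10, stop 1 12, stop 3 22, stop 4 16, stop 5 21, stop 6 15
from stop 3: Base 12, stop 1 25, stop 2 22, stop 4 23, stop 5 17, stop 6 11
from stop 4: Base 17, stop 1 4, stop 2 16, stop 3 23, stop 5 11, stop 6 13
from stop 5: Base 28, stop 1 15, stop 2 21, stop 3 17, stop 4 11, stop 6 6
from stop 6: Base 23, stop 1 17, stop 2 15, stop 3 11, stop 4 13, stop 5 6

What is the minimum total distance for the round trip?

Shortest round trip = 66.

There are 360 distinct closed tours to check (reversals are equivalent).
Base → stop 1 → stop 2 → stop 3 → stop 4 → stop 5 → stop 6 → Base: 13+12+22+23+11+6+23 = 110
Base → stop 1 → stop 2 → stop 3 → stop 4 → stop 6 → stop 5 → Base: 13+12+22+23+13+6+28 = 117
Base → stop 1 → stop 2 → stop 3 → stop 5 → stop 4 → stop 6 → Base: 13+12+22+17+11+13+23 = 111
Base → stop 1 → stop 2 → stop 3 → stop 5 → stop 6 → stop 4 → Base: 13+12+22+17+6+13+17 = 100
Base → stop 1 → stop 2 → stop 3 → stop 6 → stop 4 → stop 5 → Base: 13+12+22+11+13+11+28 = 110
Base → stop 1 → stop 2 → stop 3 → stop 6 → stop 5 → stop 4 → Base: 13+12+22+11+6+11+17 = 92
Base → stop 1 → stop 2 → stop 4 → stop 3 → stop 5 → stop 6 → Base: 13+12+16+23+17+6+23 = 110
Base → stop 1 → stop 2 → stop 4 → stop 3 → stop 6 → stop 5 → Base: 13+12+16+23+11+6+28 = 109
… (352 more)
Base → stop 2 → stop 1 → stop 4 → stop 5 → stop 6 → stop 3 → Base: 10+12+4+11+6+11+12 = 66  ← best
The minimum is 66.
One optimal route: Base → stop 2 → stop 1 → stop 4 → stop 5 → stop 6 → stop 3 → Base (or its reverse).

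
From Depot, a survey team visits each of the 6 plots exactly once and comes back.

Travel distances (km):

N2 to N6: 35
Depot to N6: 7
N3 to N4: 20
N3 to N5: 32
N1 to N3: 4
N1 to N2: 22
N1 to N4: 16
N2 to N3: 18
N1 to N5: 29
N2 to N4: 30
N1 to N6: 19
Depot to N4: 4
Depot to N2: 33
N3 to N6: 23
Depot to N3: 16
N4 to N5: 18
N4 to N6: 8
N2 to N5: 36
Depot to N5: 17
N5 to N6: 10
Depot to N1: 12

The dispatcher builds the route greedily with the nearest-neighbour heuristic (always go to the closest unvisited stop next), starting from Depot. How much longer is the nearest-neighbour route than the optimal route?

Depot: N4=4, N6=7, N1=12, N3=16, N5=17, N2=33 ⇒ N4
N4: N6=8, N1=16, N5=18, N3=20, N2=30 ⇒ N6
N6: N5=10, N1=19, N3=23, N2=35 ⇒ N5
N5: N1=29, N3=32, N2=36 ⇒ N1
N1: N3=4, N2=22 ⇒ N3
N3: N2=18 ⇒ N2
NN route Depot → N4 → N6 → N5 → N1 → N3 → N2 → Depot costs 106.
Optimal: Depot → N1 → N3 → N2 → N5 → N6 → N4 → Depot costs 92 (by enumerating all 360 distinct tours).
Excess = 106 − 92 = 14.

Excess over optimum: 14 km.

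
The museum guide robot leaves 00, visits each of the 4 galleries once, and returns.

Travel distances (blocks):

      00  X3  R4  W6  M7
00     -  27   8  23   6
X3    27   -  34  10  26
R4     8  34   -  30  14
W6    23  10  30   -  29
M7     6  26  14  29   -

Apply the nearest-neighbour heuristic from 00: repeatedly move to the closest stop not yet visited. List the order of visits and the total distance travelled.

At 00 the remaining stops are M7 6, R4 8, W6 23, X3 27; go to M7.
At M7 the remaining stops are R4 14, X3 26, W6 29; go to R4.
At R4 the remaining stops are W6 30, X3 34; go to W6.
At W6 the remaining stops are X3 10; go to X3.
Return X3→00: 27.
Total = 6 + 14 + 30 + 10 + 27 = 87.

Nearest-neighbour total = 87 blocks; route 00 → M7 → R4 → W6 → X3 → 00.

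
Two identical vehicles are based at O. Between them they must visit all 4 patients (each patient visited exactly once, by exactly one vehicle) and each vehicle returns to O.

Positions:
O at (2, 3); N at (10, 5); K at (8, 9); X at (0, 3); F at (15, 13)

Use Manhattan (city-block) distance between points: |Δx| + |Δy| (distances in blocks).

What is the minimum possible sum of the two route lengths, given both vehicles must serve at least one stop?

Minimum combined distance: 50 blocks.

There are 2^3 − 1 = 7 ways to divide the 4 stops into two non-empty groups. For each, the best each vehicle can do is its own shortest tour through its group:
  {N} + {K, X, F}: 20 + 50 = 70
  {K} + {N, X, F}: 24 + 50 = 74
  {N, K} + {X, F}: 28 + 50 = 78
  {X} + {N, K, F}: 4 + 46 = 50
  {N, X} + {K, F}: 24 + 46 = 70
  {K, X} + {N, F}: 28 + 46 = 74
  … (7 splits in total)
Best: vehicle 1 O → X → O = 4; vehicle 2 O → N → F → K → O = 46; combined 50.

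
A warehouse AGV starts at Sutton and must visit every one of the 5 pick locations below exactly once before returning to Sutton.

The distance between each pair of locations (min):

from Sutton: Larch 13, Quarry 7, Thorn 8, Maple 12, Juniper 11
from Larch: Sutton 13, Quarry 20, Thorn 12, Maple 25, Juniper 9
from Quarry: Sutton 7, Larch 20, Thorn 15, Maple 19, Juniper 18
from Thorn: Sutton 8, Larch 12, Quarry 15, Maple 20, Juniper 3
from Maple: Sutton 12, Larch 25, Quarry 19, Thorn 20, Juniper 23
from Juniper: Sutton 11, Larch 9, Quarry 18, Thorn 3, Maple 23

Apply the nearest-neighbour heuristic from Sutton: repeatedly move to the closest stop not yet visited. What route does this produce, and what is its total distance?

From Sutton: distances to unvisited — Quarry=7, Thorn=8, Juniper=11, Maple=12, Larch=13. Nearest is Quarry (7).
From Quarry: distances to unvisited — Thorn=15, Juniper=18, Maple=19, Larch=20. Nearest is Thorn (15).
From Thorn: distances to unvisited — Juniper=3, Larch=12, Maple=20. Nearest is Juniper (3).
From Juniper: distances to unvisited — Larch=9, Maple=23. Nearest is Larch (9).
From Larch: distances to unvisited — Maple=25. Nearest is Maple (25).
Return Maple→Sutton: 12.
Total = 7 + 15 + 3 + 9 + 25 + 12 = 71.

Total distance 71 min via the nearest-neighbour route Sutton → Quarry → Thorn → Juniper → Larch → Maple → Sutton.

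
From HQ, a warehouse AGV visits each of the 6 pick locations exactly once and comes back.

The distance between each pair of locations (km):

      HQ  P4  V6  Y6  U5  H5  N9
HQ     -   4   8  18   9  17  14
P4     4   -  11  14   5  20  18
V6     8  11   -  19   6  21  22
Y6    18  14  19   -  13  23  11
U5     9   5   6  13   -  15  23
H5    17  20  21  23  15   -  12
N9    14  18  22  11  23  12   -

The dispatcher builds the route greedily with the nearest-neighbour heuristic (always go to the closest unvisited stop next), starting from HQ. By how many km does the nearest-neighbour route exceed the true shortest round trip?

Excess over optimum: 4 km.

From HQ: P4=4, V6=8, U5=9, N9=14, H5=17, Y6=18 → choose P4 (4).
From P4: U5=5, V6=11, Y6=14, N9=18, H5=20 → choose U5 (5).
From U5: V6=6, Y6=13, H5=15, N9=23 → choose V6 (6).
From V6: Y6=19, H5=21, N9=22 → choose Y6 (19).
From Y6: N9=11, H5=23 → choose N9 (11).
From N9: H5=12 → choose H5 (12).
NN route HQ → P4 → U5 → V6 → Y6 → N9 → H5 → HQ costs 74.
Optimal: HQ → P4 → Y6 → N9 → H5 → U5 → V6 → HQ costs 70 (by enumerating all 360 distinct tours).
Excess = 74 − 70 = 4.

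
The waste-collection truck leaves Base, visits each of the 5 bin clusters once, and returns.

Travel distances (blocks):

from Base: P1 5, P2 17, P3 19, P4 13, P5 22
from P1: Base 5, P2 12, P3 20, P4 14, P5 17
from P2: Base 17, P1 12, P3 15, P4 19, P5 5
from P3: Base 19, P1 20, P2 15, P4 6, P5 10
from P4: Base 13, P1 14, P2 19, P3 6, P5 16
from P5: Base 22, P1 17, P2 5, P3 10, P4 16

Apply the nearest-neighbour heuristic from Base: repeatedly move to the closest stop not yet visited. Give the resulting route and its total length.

At Base the remaining stops are P1 5, P4 13, P2 17, P3 19, P5 22; go to P1.
At P1 the remaining stops are P2 12, P4 14, P5 17, P3 20; go to P2.
At P2 the remaining stops are P5 5, P3 15, P4 19; go to P5.
At P5 the remaining stops are P3 10, P4 16; go to P3.
At P3 the remaining stops are P4 6; go to P4.
Return P4→Base: 13.
Total = 5 + 12 + 5 + 10 + 6 + 13 = 51.

Total distance 51 blocks via the nearest-neighbour route Base → P1 → P2 → P5 → P3 → P4 → Base.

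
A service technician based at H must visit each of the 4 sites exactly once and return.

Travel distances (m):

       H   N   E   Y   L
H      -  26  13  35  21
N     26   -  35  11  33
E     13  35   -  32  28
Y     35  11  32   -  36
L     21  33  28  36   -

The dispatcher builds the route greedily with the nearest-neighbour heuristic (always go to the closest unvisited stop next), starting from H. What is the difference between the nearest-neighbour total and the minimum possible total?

H: E=13, L=21, N=26, Y=35 ⇒ E
E: L=28, Y=32, N=35 ⇒ L
L: N=33, Y=36 ⇒ N
N: Y=11 ⇒ Y
NN route H → E → L → N → Y → H costs 120.
Optimal: H → E → Y → N → L → H costs 110 (by enumerating all 12 distinct tours).
Excess = 120 − 110 = 10.

Excess over optimum: 10 m.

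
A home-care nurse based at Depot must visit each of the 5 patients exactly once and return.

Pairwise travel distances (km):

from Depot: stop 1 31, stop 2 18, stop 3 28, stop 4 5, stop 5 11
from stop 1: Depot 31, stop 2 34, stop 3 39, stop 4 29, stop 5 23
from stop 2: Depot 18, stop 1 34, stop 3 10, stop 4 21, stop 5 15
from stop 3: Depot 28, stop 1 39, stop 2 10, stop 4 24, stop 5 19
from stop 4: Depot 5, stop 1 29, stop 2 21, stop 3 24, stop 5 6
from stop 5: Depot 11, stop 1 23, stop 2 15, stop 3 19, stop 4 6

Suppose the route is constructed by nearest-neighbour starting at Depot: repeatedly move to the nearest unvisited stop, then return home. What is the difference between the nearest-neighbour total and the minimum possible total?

Depot: stop 4=5, stop 5=11, stop 2=18, stop 3=28, stop 1=31 ⇒ stop 4
stop 4: stop 5=6, stop 2=21, stop 3=24, stop 1=29 ⇒ stop 5
stop 5: stop 2=15, stop 3=19, stop 1=23 ⇒ stop 2
stop 2: stop 3=10, stop 1=34 ⇒ stop 3
stop 3: stop 1=39 ⇒ stop 1
NN route Depot → stop 4 → stop 5 → stop 2 → stop 3 → stop 1 → Depot costs 106.
Optimal: Depot → stop 2 → stop 3 → stop 1 → stop 5 → stop 4 → Depot costs 101 (by enumerating all 60 distinct tours).
Excess = 106 − 101 = 5.

5 km longer than the optimal tour.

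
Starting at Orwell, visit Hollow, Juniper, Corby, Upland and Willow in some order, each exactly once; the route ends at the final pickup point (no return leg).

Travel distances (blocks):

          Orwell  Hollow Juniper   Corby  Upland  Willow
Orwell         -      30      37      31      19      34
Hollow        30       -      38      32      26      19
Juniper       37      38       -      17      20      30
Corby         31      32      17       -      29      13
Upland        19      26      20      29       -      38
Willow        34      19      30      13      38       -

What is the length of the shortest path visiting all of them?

There are 5! = 120 possible orderings.
Orwell - Hollow - Juniper - Corby - Upland - Willow: 30+38+17+29+38 = 152
Orwell - Hollow - Juniper - Corby - Willow - Upland: 30+38+17+13+38 = 136
Orwell - Hollow - Juniper - Upland - Corby - Willow: 30+38+20+29+13 = 130
Orwell - Hollow - Juniper - Upland - Willow - Corby: 30+38+20+38+13 = 139
Orwell - Hollow - Juniper - Willow - Corby - Upland: 30+38+30+13+29 = 140
Orwell - Hollow - Juniper - Willow - Upland - Corby: 30+38+30+38+29 = 165
Orwell - Hollow - Corby - Juniper - Upland - Willow: 30+32+17+20+38 = 137
Orwell - Hollow - Corby - Juniper - Willow - Upland: 30+32+17+30+38 = 147
Orwell - Hollow - Corby - Upland - Juniper - Willow: 30+32+29+20+30 = 141
Orwell - Hollow - Corby - Upland - Willow - Juniper: 30+32+29+38+30 = 159
Orwell - Hollow - Corby - Willow - Juniper - Upland: 30+32+13+30+20 = 125
Orwell - Hollow - Corby - Willow - Upland - Juniper: 30+32+13+38+20 = 133
Orwell - Hollow - Upland - Juniper - Corby - Willow: 30+26+20+17+13 = 106
Orwell - Hollow - Upland - Juniper - Willow - Corby: 30+26+20+30+13 = 119
… (106 more)
Orwell - Upland - Juniper - Corby - Willow - Hollow: 19+20+17+13+19 = 88  ← best
The minimum is 88.
One shortest path: Orwell → Upland → Juniper → Corby → Willow → Hollow.

Shortest open route: 88 blocks.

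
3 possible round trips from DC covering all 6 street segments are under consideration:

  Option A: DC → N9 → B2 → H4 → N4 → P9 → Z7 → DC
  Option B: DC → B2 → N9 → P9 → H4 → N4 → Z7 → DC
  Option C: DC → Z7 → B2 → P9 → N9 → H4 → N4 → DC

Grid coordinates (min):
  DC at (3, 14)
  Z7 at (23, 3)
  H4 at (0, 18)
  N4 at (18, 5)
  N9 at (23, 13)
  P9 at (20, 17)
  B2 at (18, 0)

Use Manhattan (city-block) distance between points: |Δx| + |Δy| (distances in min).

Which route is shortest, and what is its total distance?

Option A: 21 + 18 + 36 + 31 + 14 + 17 + 31 = 168
Option B: 29 + 18 + 7 + 21 + 31 + 7 + 31 = 144
Option C: 31 + 8 + 19 + 7 + 28 + 31 + 24 = 148

144 min — Option B is the shortest.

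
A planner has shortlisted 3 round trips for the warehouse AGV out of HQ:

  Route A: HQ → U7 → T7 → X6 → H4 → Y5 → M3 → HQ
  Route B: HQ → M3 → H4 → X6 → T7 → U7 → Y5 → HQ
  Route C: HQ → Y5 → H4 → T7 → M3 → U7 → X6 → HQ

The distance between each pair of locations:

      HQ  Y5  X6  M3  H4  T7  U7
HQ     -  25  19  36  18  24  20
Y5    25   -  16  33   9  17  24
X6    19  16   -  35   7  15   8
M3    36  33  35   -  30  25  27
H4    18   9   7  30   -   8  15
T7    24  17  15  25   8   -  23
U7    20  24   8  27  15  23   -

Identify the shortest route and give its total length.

Route A: 20 + 23 + 15 + 7 + 9 + 33 + 36 = 143
Route B: 36 + 30 + 7 + 15 + 23 + 24 + 25 = 160
Route C: 25 + 9 + 8 + 25 + 27 + 8 + 19 = 121

121 — Route C is the shortest.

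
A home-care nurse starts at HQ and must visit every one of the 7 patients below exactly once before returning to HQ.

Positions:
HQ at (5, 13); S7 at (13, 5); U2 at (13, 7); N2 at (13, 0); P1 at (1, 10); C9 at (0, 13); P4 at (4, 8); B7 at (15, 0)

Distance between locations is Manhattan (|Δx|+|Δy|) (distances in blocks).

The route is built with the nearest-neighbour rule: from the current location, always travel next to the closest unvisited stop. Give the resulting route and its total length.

HQ → [C9:5 / P4:6 / P1:7 / U2:14 / S7:16 / N2:21 / B7:23] → C9 (5)
C9 → [P1:4 / P4:9 / U2:19 / S7:21 / N2:26 / B7:28] → P1 (4)
P1 → [P4:5 / U2:15 / S7:17 / N2:22 / B7:24] → P4 (5)
P4 → [U2:10 / S7:12 / N2:17 / B7:19] → U2 (10)
U2 → [S7:2 / N2:7 / B7:9] → S7 (2)
S7 → [N2:5 / B7:7] → N2 (5)
N2 → [B7:2] → B7 (2)
Return B7→HQ: 23.
Total = 5 + 4 + 5 + 10 + 2 + 5 + 2 + 23 = 56.

Total distance 56 blocks via the nearest-neighbour route HQ → C9 → P1 → P4 → U2 → S7 → N2 → B7 → HQ.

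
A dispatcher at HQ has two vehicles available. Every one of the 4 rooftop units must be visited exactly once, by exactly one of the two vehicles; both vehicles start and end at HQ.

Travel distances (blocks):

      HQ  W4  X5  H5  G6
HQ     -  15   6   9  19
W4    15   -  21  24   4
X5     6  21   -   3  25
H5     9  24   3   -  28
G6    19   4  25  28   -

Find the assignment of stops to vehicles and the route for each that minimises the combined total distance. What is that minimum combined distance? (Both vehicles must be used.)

Check every non-empty split of the stops between the two vehicles; for each half take its own optimal tour:
  {W4} + {X5, H5, G6}: 30 + 56 = 86
  {X5} + {W4, H5, G6}: 12 + 56 = 68
  {W4, X5} + {H5, G6}: 42 + 56 = 98
  {H5} + {W4, X5, G6}: 18 + 50 = 68
  {W4, H5} + {X5, G6}: 48 + 50 = 98
  {X5, H5} + {W4, G6}: 18 + 38 = 56
  … (7 splits in total)
Best: vehicle 1 HQ → X5 → H5 → HQ = 18; vehicle 2 HQ → W4 → G6 → HQ = 38; combined 56.

Minimum combined distance: 56 blocks.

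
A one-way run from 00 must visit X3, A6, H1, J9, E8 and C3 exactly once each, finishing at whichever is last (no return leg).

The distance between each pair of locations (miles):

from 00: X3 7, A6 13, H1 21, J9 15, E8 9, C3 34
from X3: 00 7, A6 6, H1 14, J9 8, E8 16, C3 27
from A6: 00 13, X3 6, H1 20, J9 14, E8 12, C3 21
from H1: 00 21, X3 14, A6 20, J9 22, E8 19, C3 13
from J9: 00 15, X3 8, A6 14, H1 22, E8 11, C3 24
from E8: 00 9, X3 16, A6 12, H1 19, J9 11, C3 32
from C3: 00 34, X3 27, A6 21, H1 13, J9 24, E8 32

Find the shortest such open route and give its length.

Minimum one-way distance = 67 miles.

There are 6! = 720 possible orderings.
00 → X3 → A6 → H1 → J9 → E8 → C3: 7+6+20+22+11+32 = 98
00 → X3 → A6 → H1 → J9 → C3 → E8: 7+6+20+22+24+32 = 111
00 → X3 → A6 → H1 → E8 → J9 → C3: 7+6+20+19+11+24 = 87
00 → X3 → A6 → H1 → E8 → C3 → J9: 7+6+20+19+32+24 = 108
00 → X3 → A6 → H1 → C3 → J9 → E8: 7+6+20+13+24+11 = 81
00 → X3 → A6 → H1 → C3 → E8 → J9: 7+6+20+13+32+11 = 89
00 → X3 → A6 → J9 → H1 → E8 → C3: 7+6+14+22+19+32 = 100
00 → X3 → A6 → J9 → H1 → C3 → E8: 7+6+14+22+13+32 = 94
… (712 more)
00 → E8 → J9 → X3 → A6 → H1 → C3: 9+11+8+6+20+13 = 67  ← best
The minimum is 67.
One shortest path: 00 → E8 → J9 → X3 → A6 → H1 → C3.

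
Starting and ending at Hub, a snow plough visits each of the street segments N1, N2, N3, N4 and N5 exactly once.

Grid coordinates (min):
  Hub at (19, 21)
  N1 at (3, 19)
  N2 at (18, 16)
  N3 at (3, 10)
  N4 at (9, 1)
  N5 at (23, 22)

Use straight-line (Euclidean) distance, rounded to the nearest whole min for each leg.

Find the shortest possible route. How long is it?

Shortest round trip = 65 min.

Hub→N1→N2→N3→N4→N5→Hub: 16+15+16+11+25+4 = 87
Hub→N1→N2→N3→N5→N4→Hub: 16+15+16+23+25+22 = 117
Hub→N1→N2→N4→N3→N5→Hub: 16+15+17+11+23+4 = 86
Hub→N1→N2→N4→N5→N3→Hub: 16+15+17+25+23+19 = 115
Hub→N1→N2→N5→N3→N4→Hub: 16+15+8+23+11+22 = 95
Hub→N1→N2→N5→N4→N3→Hub: 16+15+8+25+11+19 = 94
Hub→N1→N3→N2→N4→N5→Hub: 16+9+16+17+25+4 = 87
Hub→N1→N3→N2→N5→N4→Hub: 16+9+16+8+25+22 = 96
Hub→N1→N3→N4→N2→N5→Hub: 16+9+11+17+8+4 = 65
Hub→N1→N3→N4→N5→N2→Hub: 16+9+11+25+8+5 = 74
Hub→N1→N3→N5→N2→N4→Hub: 16+9+23+8+17+22 = 95
Hub→N1→N3→N5→N4→N2→Hub: 16+9+23+25+17+5 = 95
Hub→N1→N4→N2→N3→N5→Hub: 16+19+17+16+23+4 = 95
Hub→N1→N4→N2→N5→N3→Hub: 16+19+17+8+23+19 = 102
… (46 more)
The minimum is 65.
One optimal route: Hub → N1 → N3 → N4 → N2 → N5 → Hub (or its reverse).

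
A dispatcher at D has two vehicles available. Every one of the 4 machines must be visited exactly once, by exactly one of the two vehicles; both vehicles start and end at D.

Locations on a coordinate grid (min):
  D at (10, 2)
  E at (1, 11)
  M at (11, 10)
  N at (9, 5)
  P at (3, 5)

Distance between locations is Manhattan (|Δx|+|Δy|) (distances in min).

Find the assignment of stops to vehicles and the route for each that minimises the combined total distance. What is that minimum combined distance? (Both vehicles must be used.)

Check every non-empty split of the stops between the two vehicles; for each half take its own optimal tour:
  {E} + {M, N, P}: 36 + 32 = 68
  {M} + {E, N, P}: 18 + 36 = 54
  {E, M} + {N, P}: 38 + 20 = 58
  {N} + {E, M, P}: 8 + 38 = 46
  {E, N} + {M, P}: 36 + 32 = 68
  {M, N} + {E, P}: 20 + 36 = 56
  … (7 splits in total)
Best: vehicle 1 D → N → D = 8; vehicle 2 D → M → E → P → D = 38; combined 46.

Minimum combined distance: 46 min.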